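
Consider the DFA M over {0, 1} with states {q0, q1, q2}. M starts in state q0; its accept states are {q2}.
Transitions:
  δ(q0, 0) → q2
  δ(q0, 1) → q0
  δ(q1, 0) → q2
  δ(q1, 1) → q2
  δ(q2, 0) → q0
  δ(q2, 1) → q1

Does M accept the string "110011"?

q0 --1--> q0
q0 --1--> q0
q0 --0--> q2
q2 --0--> q0
q0 --1--> q0
q0 --1--> q0
End in state q0, which is not an accepting state.

rejected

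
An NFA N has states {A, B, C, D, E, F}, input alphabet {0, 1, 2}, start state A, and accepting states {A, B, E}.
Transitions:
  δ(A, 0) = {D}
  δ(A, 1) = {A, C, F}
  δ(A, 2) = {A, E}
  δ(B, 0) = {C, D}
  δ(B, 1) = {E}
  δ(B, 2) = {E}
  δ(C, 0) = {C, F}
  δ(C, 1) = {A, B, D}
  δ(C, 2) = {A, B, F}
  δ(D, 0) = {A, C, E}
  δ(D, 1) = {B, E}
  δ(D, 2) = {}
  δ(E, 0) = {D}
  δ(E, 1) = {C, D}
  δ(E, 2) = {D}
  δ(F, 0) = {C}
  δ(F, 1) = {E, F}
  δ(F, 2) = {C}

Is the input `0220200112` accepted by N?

Start: {A}
read 0: {D}
read 2: {}
The reachable set is empty and stays empty for the remaining 8 symbols.
Reachable ∩ accepting = {} — empty.

rejected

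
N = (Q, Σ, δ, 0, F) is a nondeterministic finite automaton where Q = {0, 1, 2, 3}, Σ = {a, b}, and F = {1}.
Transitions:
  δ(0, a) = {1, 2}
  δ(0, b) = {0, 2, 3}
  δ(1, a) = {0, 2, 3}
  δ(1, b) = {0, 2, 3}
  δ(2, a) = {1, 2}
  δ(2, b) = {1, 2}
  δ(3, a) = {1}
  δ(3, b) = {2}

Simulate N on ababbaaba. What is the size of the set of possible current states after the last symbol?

Start: {0}
read a: {1, 2}
read b: {0, 1, 2, 3}
read a: {0, 1, 2, 3}
read b: {0, 1, 2, 3}
read b: {0, 1, 2, 3}
read a: {0, 1, 2, 3}
read a: {0, 1, 2, 3}
read b: {0, 1, 2, 3}
read a: {0, 1, 2, 3}
Final reachable set {0, 1, 2, 3} has 4 states.

4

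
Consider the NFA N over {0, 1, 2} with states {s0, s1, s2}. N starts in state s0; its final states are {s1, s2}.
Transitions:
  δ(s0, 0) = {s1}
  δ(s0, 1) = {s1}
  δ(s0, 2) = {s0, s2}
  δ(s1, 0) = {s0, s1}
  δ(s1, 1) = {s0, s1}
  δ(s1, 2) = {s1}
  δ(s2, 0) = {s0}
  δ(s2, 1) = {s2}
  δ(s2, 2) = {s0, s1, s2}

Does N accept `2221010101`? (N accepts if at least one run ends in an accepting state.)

Start: {s0}
read 2: {s0, s2}
read 2: {s0, s1, s2}
read 2: {s0, s1, s2}
read 1: {s0, s1, s2}
read 0: {s0, s1}
read 1: {s0, s1}
read 0: {s0, s1}
read 1: {s0, s1}
read 0: {s0, s1}
read 1: {s0, s1}
Reachable ∩ accepting = {s1} — nonempty.

accepted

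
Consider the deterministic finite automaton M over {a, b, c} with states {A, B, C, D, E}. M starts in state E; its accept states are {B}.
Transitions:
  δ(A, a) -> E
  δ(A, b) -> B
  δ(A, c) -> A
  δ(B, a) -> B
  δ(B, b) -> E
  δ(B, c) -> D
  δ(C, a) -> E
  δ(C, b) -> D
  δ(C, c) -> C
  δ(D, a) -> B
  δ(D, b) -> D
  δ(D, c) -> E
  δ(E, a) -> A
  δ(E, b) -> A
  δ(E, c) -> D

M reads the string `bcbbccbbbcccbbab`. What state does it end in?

E

E --b--> A
A --c--> A
A --b--> B
B --b--> E
E --c--> D
D --c--> E
E --b--> A
A --b--> B
B --b--> E
E --c--> D
D --c--> E
E --c--> D
D --b--> D
D --b--> D
D --a--> B
B --b--> E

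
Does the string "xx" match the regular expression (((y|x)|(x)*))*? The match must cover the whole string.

Split into 2 pieces x · x; each matches ((y|x)|(x)*).

yes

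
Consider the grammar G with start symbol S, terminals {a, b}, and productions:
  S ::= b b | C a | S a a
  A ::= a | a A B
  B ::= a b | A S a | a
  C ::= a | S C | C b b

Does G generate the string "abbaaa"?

yes

S ⇒ Saa ⇒ Caaa ⇒ Cbbaaa ⇒ abbaaa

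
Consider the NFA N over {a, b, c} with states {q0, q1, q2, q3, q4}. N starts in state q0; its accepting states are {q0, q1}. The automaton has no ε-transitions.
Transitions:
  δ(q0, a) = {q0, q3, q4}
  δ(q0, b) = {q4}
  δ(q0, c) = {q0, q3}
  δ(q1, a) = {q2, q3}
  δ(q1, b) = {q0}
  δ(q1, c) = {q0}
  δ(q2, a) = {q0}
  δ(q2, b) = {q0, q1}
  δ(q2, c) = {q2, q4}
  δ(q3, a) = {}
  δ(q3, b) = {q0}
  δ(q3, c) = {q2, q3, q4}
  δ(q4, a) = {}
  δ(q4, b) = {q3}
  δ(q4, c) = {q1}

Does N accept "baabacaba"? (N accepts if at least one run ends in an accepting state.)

rejected

Start: {q0}
read b: {q4}
read a: {}
The reachable set is empty and stays empty for the remaining 7 symbols.
Reachable ∩ accepting = {} — empty.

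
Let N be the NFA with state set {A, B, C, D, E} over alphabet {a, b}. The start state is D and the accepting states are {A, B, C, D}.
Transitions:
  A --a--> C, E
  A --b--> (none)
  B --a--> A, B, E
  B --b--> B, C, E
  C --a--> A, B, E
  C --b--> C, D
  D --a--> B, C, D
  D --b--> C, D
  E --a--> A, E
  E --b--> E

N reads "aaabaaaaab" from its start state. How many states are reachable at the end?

Start: {D}
read a: {B, C, D}
read a: {A, B, C, D, E}
read a: {A, B, C, D, E}
read b: {B, C, D, E}
read a: {A, B, C, D, E}
read a: {A, B, C, D, E}
read a: {A, B, C, D, E}
read a: {A, B, C, D, E}
read a: {A, B, C, D, E}
read b: {B, C, D, E}
Final reachable set {B, C, D, E} has 4 states.

4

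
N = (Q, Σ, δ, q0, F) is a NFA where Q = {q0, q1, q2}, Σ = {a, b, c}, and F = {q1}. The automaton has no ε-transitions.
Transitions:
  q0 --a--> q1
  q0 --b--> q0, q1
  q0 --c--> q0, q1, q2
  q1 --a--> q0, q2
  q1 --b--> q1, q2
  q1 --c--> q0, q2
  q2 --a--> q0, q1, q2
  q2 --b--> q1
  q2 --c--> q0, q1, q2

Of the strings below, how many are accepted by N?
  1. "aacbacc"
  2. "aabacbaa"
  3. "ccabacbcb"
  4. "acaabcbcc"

"aacbacc": accepted
"aabacbaa": accepted
"ccabacbcb": accepted
"acaabcbcc": accepted

4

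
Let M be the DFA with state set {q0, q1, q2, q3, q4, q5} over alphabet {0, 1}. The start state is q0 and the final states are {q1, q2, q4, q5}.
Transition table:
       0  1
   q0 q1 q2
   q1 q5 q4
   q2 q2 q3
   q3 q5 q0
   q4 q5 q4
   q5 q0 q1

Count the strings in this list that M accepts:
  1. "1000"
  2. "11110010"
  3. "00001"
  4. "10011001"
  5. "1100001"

5

"1000": accepted
"11110010": accepted
"00001": accepted
"10011001": accepted
"1100001": accepted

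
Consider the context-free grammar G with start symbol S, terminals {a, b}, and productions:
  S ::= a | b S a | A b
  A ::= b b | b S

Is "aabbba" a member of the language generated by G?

no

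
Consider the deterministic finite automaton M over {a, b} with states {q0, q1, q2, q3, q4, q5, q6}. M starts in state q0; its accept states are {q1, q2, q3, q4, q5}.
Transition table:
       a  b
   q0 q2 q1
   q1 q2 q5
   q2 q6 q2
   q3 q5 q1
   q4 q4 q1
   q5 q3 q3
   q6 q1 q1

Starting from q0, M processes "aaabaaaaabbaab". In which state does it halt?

q3

q0 --a--> q2
q2 --a--> q6
q6 --a--> q1
q1 --b--> q5
q5 --a--> q3
q3 --a--> q5
q5 --a--> q3
q3 --a--> q5
q5 --a--> q3
q3 --b--> q1
q1 --b--> q5
q5 --a--> q3
q3 --a--> q5
q5 --b--> q3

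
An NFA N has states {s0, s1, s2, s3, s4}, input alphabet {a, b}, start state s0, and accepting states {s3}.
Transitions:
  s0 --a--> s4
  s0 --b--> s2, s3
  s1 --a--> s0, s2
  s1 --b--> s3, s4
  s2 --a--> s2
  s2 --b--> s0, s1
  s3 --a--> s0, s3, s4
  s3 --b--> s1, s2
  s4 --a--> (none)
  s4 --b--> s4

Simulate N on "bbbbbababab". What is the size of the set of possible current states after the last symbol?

Start: {s0}
read b: {s2, s3}
read b: {s0, s1, s2}
read b: {s0, s1, s2, s3, s4}
read b: {s0, s1, s2, s3, s4}
read b: {s0, s1, s2, s3, s4}
read a: {s0, s2, s3, s4}
read b: {s0, s1, s2, s3, s4}
read a: {s0, s2, s3, s4}
read b: {s0, s1, s2, s3, s4}
read a: {s0, s2, s3, s4}
read b: {s0, s1, s2, s3, s4}
Final reachable set {s0, s1, s2, s3, s4} has 5 states.

5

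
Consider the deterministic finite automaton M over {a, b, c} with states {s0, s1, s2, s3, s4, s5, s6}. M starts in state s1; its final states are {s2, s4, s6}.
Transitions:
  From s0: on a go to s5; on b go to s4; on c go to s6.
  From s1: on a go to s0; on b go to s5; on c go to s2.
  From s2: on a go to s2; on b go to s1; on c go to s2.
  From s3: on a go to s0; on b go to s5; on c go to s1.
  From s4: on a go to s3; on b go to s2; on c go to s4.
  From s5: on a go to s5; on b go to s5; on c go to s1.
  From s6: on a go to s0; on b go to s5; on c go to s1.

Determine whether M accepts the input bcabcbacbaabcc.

s1 --b--> s5
s5 --c--> s1
s1 --a--> s0
s0 --b--> s4
s4 --c--> s4
s4 --b--> s2
s2 --a--> s2
s2 --c--> s2
s2 --b--> s1
s1 --a--> s0
s0 --a--> s5
s5 --b--> s5
s5 --c--> s1
s1 --c--> s2
End in state s2, which is an accepting state.

accepted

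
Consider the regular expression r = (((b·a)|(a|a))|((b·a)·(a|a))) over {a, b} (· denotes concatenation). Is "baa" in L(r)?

The right alternative ((b·a)·(a|a)) matches baa.

yes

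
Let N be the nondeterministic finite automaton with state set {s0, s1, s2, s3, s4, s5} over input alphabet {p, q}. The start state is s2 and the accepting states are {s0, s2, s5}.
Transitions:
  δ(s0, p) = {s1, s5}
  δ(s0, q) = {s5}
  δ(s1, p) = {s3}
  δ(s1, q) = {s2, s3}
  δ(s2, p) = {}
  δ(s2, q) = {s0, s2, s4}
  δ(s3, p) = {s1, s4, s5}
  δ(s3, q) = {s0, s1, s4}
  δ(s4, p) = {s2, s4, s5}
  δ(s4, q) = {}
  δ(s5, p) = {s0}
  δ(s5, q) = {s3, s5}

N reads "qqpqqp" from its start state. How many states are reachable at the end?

Start: {s2}
read q: {s0, s2, s4}
read q: {s0, s2, s4, s5}
read p: {s0, s1, s2, s4, s5}
read q: {s0, s2, s3, s4, s5}
read q: {s0, s1, s2, s3, s4, s5}
read p: {s0, s1, s2, s3, s4, s5}
Final reachable set {s0, s1, s2, s3, s4, s5} has 6 states.

6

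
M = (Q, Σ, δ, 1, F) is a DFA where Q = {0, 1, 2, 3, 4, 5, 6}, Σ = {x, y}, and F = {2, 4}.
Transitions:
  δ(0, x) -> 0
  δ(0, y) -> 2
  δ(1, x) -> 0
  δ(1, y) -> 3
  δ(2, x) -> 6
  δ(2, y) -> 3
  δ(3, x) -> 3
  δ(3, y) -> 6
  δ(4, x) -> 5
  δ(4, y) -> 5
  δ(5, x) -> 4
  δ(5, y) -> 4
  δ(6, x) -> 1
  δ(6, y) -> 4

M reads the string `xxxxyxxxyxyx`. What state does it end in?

1 --x--> 0
0 --x--> 0
0 --x--> 0
0 --x--> 0
0 --y--> 2
2 --x--> 6
6 --x--> 1
1 --x--> 0
0 --y--> 2
2 --x--> 6
6 --y--> 4
4 --x--> 5

5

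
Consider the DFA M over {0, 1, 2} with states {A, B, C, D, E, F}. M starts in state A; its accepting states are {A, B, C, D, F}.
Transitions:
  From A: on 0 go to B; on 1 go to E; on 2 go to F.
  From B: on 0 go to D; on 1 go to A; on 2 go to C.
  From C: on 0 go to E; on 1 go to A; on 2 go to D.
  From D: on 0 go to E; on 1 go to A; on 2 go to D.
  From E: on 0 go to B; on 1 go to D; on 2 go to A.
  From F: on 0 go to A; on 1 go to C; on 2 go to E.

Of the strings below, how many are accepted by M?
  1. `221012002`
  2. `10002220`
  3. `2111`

2

`221012002`: accepted
`10002220`: accepted
`2111`: rejected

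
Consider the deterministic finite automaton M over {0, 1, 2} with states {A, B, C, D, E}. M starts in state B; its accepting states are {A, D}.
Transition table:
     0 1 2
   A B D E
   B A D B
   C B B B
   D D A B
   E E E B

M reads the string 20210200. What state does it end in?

B

B --2--> B
B --0--> A
A --2--> E
E --1--> E
E --0--> E
E --2--> B
B --0--> A
A --0--> B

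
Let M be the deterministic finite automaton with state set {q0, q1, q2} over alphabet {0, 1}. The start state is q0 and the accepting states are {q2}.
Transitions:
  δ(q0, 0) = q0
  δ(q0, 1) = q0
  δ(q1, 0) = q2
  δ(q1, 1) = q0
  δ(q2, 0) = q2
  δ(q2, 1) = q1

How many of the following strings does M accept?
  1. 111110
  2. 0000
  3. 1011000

111110: rejected
0000: rejected
1011000: rejected

0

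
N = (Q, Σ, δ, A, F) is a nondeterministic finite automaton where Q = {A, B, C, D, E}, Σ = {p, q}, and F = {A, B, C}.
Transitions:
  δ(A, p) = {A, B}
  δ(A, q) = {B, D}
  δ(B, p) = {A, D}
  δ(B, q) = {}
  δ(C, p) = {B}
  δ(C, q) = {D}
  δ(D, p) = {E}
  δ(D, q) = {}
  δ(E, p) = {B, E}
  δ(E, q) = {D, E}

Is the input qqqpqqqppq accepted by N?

Start: {A}
read q: {B, D}
read q: {}
The reachable set is empty and stays empty for the remaining 8 symbols.
Reachable ∩ accepting = {} — empty.

rejected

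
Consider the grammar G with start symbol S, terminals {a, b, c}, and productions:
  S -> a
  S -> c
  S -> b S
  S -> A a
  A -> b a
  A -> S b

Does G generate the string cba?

S ⇒ Aa ⇒ Sba ⇒ cba

yes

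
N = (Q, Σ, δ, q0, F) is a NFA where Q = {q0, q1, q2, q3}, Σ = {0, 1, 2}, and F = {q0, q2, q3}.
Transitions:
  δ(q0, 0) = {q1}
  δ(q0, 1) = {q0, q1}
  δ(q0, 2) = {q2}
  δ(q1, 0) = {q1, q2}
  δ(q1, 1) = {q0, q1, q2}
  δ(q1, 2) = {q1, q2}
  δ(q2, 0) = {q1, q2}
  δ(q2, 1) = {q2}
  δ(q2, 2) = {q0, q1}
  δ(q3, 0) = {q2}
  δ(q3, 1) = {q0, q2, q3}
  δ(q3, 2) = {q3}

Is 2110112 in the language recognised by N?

Start: {q0}
read 2: {q2}
read 1: {q2}
read 1: {q2}
read 0: {q1, q2}
read 1: {q0, q1, q2}
read 1: {q0, q1, q2}
read 2: {q0, q1, q2}
Reachable ∩ accepting = {q0, q2} — nonempty.

accepted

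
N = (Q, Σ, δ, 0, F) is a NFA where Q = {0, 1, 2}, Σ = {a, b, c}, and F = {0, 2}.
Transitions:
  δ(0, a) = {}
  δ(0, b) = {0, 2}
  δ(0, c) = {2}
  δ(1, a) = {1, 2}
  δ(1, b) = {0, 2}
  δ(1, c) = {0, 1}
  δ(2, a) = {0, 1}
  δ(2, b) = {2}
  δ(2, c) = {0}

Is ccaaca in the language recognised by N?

rejected

Start: {0}
read c: {2}
read c: {0}
read a: {}
The reachable set is empty and stays empty for the remaining 3 symbols.
Reachable ∩ accepting = {} — empty.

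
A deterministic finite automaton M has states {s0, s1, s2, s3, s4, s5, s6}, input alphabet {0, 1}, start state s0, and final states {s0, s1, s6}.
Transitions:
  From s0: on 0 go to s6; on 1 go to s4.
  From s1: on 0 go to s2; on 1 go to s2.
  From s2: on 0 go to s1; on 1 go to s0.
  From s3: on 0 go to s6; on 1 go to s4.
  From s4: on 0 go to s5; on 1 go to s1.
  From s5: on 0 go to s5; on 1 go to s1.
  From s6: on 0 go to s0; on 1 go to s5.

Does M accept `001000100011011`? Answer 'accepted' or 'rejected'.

s0 --0--> s6
s6 --0--> s0
s0 --1--> s4
s4 --0--> s5
s5 --0--> s5
s5 --0--> s5
s5 --1--> s1
s1 --0--> s2
s2 --0--> s1
s1 --0--> s2
s2 --1--> s0
s0 --1--> s4
s4 --0--> s5
s5 --1--> s1
s1 --1--> s2
End in state s2, which is not an accepting state.

rejected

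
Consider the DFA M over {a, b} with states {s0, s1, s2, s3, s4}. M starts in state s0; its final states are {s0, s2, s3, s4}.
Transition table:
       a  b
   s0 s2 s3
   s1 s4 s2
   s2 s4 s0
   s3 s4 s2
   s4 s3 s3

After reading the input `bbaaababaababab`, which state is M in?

s0 --b--> s3
s3 --b--> s2
s2 --a--> s4
s4 --a--> s3
s3 --a--> s4
s4 --b--> s3
s3 --a--> s4
s4 --b--> s3
s3 --a--> s4
s4 --a--> s3
s3 --b--> s2
s2 --a--> s4
s4 --b--> s3
s3 --a--> s4
s4 --b--> s3

s3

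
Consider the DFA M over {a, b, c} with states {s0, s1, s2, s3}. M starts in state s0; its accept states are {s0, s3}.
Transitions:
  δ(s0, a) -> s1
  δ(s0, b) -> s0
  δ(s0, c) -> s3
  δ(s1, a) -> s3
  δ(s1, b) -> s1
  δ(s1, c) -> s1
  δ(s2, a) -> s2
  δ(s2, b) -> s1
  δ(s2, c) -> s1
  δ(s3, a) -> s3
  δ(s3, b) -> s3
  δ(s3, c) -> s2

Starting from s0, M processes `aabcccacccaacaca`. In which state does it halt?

s0 --a--> s1
s1 --a--> s3
s3 --b--> s3
s3 --c--> s2
s2 --c--> s1
s1 --c--> s1
s1 --a--> s3
s3 --c--> s2
s2 --c--> s1
s1 --c--> s1
s1 --a--> s3
s3 --a--> s3
s3 --c--> s2
s2 --a--> s2
s2 --c--> s1
s1 --a--> s3

s3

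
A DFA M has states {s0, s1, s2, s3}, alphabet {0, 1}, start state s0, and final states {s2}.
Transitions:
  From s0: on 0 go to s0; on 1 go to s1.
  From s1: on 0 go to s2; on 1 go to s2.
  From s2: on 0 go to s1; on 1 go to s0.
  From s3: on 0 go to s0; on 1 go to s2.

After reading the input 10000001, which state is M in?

s0 --1--> s1
s1 --0--> s2
s2 --0--> s1
s1 --0--> s2
s2 --0--> s1
s1 --0--> s2
s2 --0--> s1
s1 --1--> s2

s2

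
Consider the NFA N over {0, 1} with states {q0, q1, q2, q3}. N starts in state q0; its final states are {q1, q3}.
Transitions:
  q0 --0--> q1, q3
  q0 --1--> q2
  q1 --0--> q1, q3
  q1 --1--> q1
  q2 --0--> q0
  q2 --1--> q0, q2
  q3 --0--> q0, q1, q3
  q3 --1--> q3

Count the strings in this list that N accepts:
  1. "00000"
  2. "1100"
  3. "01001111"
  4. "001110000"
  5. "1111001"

"00000": accepted
"1100": accepted
"01001111": accepted
"001110000": accepted
"1111001": accepted

5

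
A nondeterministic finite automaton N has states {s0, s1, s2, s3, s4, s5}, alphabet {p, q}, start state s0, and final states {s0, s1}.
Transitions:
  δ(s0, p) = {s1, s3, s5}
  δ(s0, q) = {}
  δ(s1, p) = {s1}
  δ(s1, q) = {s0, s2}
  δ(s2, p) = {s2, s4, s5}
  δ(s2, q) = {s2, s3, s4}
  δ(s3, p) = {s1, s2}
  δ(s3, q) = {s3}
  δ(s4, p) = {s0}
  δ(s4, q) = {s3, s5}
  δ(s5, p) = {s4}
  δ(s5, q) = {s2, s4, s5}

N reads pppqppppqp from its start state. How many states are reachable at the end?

Start: {s0}
read p: {s1, s3, s5}
read p: {s1, s2, s4}
read p: {s0, s1, s2, s4, s5}
read q: {s0, s2, s3, s4, s5}
read p: {s0, s1, s2, s3, s4, s5}
read p: {s0, s1, s2, s3, s4, s5}
read p: {s0, s1, s2, s3, s4, s5}
read p: {s0, s1, s2, s3, s4, s5}
read q: {s0, s2, s3, s4, s5}
read p: {s0, s1, s2, s3, s4, s5}
Final reachable set {s0, s1, s2, s3, s4, s5} has 6 states.

6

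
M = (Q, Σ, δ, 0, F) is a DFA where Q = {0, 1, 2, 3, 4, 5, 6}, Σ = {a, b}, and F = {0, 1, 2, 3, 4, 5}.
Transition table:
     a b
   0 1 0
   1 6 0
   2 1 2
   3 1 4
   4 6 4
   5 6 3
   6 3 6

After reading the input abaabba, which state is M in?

0 --a--> 1
1 --b--> 0
0 --a--> 1
1 --a--> 6
6 --b--> 6
6 --b--> 6
6 --a--> 3

3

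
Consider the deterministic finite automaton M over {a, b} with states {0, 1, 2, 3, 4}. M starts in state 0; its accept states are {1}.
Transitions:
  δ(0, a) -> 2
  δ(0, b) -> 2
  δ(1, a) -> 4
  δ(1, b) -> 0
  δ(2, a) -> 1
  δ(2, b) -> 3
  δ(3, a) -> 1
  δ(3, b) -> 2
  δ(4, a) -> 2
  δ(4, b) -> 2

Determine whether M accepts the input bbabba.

0 --b--> 2
2 --b--> 3
3 --a--> 1
1 --b--> 0
0 --b--> 2
2 --a--> 1
End in state 1, which is an accepting state.

accepted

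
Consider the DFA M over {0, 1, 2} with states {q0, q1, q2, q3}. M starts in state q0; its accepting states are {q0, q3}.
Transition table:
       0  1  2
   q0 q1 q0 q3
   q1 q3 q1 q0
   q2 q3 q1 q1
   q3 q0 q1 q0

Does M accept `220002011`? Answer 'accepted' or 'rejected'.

q0 --2--> q3
q3 --2--> q0
q0 --0--> q1
q1 --0--> q3
q3 --0--> q0
q0 --2--> q3
q3 --0--> q0
q0 --1--> q0
q0 --1--> q0
End in state q0, which is an accepting state.

accepted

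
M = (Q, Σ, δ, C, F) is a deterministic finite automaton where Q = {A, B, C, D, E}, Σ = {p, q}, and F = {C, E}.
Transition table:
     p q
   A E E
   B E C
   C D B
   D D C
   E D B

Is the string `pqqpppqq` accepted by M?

C --p--> D
D --q--> C
C --q--> B
B --p--> E
E --p--> D
D --p--> D
D --q--> C
C --q--> B
End in state B, which is not an accepting state.

rejected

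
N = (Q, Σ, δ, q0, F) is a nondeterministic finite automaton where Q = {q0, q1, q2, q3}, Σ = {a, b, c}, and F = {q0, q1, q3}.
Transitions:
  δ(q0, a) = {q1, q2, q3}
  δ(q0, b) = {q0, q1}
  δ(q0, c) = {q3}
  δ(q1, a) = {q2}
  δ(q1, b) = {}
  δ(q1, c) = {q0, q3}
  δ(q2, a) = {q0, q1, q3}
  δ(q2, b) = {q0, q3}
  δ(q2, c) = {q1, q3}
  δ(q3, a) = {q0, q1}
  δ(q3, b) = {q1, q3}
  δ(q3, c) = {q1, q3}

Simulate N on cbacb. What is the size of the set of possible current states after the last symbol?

3

Start: {q0}
read c: {q3}
read b: {q1, q3}
read a: {q0, q1, q2}
read c: {q0, q1, q3}
read b: {q0, q1, q3}
Final reachable set {q0, q1, q3} has 3 states.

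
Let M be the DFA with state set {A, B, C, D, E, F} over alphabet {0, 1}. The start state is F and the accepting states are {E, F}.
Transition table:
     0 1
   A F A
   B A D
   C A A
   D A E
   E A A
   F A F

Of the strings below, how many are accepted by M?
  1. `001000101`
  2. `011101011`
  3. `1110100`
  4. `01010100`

`001000101`: accepted
`011101011`: rejected
`1110100`: rejected
`01010100`: rejected

1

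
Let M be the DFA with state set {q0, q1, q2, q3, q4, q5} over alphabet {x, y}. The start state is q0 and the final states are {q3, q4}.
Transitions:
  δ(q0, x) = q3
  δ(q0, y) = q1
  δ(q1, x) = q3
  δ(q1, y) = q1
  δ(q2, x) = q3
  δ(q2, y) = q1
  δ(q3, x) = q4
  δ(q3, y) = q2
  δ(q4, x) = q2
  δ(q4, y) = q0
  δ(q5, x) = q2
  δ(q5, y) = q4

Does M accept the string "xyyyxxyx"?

q0 --x--> q3
q3 --y--> q2
q2 --y--> q1
q1 --y--> q1
q1 --x--> q3
q3 --x--> q4
q4 --y--> q0
q0 --x--> q3
End in state q3, which is an accepting state.

accepted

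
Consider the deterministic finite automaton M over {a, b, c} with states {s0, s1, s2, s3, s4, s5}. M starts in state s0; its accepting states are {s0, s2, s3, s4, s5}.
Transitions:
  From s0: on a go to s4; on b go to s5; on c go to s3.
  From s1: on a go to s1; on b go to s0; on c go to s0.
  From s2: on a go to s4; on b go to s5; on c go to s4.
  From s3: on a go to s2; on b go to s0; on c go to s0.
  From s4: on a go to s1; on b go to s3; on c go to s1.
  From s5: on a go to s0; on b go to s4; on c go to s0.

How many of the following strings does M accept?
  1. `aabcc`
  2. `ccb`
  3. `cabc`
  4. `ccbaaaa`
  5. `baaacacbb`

4

`aabcc`: accepted
`ccb`: accepted
`cabc`: accepted
`ccbaaaa`: rejected
`baaacacbb`: accepted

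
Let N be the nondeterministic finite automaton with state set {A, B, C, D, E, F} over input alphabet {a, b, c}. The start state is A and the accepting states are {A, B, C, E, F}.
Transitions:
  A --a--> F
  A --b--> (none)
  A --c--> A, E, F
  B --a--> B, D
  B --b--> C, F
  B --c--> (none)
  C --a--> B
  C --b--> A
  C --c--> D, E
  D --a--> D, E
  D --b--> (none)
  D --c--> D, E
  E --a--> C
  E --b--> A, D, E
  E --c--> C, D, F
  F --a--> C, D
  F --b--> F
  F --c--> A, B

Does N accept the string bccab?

rejected

Start: {A}
read b: {}
The reachable set is empty and stays empty for the remaining 4 symbols.
Reachable ∩ accepting = {} — empty.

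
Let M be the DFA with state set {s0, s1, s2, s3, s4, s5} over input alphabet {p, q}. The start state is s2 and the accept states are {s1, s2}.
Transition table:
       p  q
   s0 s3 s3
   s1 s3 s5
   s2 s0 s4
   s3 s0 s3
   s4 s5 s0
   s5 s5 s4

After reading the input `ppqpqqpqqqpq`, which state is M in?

s3

s2 --p--> s0
s0 --p--> s3
s3 --q--> s3
s3 --p--> s0
s0 --q--> s3
s3 --q--> s3
s3 --p--> s0
s0 --q--> s3
s3 --q--> s3
s3 --q--> s3
s3 --p--> s0
s0 --q--> s3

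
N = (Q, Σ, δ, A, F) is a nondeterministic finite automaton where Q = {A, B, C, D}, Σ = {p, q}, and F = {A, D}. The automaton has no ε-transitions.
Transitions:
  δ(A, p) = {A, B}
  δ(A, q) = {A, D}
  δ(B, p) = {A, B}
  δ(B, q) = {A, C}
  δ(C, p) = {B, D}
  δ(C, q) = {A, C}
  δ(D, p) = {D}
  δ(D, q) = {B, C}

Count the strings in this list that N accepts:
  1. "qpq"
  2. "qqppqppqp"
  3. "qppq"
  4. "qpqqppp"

"qpq": accepted
"qqppqppqp": accepted
"qppq": accepted
"qpqqppp": accepted

4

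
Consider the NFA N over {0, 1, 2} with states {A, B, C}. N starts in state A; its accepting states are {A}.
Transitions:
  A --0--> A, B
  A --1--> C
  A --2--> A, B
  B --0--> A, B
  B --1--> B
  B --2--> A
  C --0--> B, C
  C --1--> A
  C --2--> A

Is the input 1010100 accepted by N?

accepted

Start: {A}
read 1: {C}
read 0: {B, C}
read 1: {A, B}
read 0: {A, B}
read 1: {B, C}
read 0: {A, B, C}
read 0: {A, B, C}
Reachable ∩ accepting = {A} — nonempty.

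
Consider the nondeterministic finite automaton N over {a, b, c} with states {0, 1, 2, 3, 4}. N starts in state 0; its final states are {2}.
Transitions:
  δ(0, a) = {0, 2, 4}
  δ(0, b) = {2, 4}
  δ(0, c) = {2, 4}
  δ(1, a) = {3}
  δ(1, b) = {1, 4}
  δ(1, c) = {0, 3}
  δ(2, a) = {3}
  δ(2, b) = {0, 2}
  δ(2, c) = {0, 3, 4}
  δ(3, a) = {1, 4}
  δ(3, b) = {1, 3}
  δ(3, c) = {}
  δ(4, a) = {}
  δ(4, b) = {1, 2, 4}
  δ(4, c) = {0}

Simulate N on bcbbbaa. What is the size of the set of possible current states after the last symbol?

Start: {0}
read b: {2, 4}
read c: {0, 3, 4}
read b: {1, 2, 3, 4}
read b: {0, 1, 2, 3, 4}
read b: {0, 1, 2, 3, 4}
read a: {0, 1, 2, 3, 4}
read a: {0, 1, 2, 3, 4}
Final reachable set {0, 1, 2, 3, 4} has 5 states.

5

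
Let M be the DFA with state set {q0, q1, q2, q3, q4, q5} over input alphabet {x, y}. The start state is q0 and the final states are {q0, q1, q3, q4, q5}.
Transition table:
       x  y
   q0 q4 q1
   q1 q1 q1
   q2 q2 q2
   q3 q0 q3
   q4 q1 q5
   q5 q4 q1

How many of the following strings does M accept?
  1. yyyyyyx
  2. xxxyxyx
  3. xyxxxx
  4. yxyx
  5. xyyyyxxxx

yyyyyyx: accepted
xxxyxyx: accepted
xyxxxx: accepted
yxyx: accepted
xyyyyxxxx: accepted

5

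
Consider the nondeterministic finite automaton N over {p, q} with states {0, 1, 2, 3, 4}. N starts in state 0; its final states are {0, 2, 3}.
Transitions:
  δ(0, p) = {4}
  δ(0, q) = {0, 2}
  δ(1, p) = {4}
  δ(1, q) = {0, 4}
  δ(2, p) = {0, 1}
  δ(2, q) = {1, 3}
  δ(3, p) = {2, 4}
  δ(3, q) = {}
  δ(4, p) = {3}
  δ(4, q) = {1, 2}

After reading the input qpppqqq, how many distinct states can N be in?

Start: {0}
read q: {0, 2}
read p: {0, 1, 4}
read p: {3, 4}
read p: {2, 3, 4}
read q: {1, 2, 3}
read q: {0, 1, 3, 4}
read q: {0, 1, 2, 4}
Final reachable set {0, 1, 2, 4} has 4 states.

4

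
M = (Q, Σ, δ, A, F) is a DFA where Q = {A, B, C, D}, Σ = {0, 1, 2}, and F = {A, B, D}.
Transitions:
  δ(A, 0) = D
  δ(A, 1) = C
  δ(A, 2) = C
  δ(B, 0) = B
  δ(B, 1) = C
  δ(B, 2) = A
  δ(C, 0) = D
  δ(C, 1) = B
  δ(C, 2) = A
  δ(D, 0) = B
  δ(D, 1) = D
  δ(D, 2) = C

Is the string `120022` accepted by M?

rejected

A --1--> C
C --2--> A
A --0--> D
D --0--> B
B --2--> A
A --2--> C
End in state C, which is not an accepting state.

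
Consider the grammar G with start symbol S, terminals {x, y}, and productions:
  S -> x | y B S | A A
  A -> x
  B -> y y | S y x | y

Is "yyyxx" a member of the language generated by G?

yes

S ⇒ yBS ⇒ yyyS ⇒ yyyAA ⇒ yyyxA ⇒ yyyxx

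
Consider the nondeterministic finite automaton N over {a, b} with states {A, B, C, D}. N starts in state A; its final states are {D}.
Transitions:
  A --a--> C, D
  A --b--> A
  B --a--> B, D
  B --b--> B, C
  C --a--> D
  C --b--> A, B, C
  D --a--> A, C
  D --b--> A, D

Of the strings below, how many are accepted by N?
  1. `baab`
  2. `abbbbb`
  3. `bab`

3

`baab`: accepted
`abbbbb`: accepted
`bab`: accepted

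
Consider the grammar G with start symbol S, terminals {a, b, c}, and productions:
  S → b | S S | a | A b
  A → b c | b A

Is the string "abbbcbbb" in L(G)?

yes

S ⇒ SS ⇒ SSS ⇒ SSSS ⇒ aSSS ⇒ aAbSS ⇒ abAbSS ⇒ abbAbSS ⇒ abbbcbSS ⇒ abbbcbbS ⇒ abbbcbbb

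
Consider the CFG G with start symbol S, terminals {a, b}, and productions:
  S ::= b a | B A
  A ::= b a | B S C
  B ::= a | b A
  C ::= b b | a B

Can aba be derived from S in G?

yes

S ⇒ BA ⇒ aA ⇒ aba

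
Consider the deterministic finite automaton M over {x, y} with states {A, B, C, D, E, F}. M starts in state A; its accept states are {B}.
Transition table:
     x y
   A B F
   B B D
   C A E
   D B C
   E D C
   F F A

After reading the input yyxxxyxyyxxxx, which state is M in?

A --y--> F
F --y--> A
A --x--> B
B --x--> B
B --x--> B
B --y--> D
D --x--> B
B --y--> D
D --y--> C
C --x--> A
A --x--> B
B --x--> B
B --x--> B

B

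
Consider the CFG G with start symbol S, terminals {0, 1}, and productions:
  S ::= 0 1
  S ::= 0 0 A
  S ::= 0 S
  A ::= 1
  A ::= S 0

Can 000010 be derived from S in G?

S ⇒ 00A ⇒ 00S0 ⇒ 0000A0 ⇒ 000010

yes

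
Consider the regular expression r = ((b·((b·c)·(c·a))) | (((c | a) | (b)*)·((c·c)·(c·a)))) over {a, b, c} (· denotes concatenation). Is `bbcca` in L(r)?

yes

The left alternative (b·((b·c)·(c·a))) matches bbcca.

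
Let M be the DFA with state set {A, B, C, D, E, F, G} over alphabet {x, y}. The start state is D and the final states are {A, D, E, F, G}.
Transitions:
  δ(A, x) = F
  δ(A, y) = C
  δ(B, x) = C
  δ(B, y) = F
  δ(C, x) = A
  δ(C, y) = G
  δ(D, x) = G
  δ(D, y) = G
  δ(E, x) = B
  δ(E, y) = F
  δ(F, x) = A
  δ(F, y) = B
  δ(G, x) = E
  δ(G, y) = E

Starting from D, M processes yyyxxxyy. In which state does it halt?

D --y--> G
G --y--> E
E --y--> F
F --x--> A
A --x--> F
F --x--> A
A --y--> C
C --y--> G

G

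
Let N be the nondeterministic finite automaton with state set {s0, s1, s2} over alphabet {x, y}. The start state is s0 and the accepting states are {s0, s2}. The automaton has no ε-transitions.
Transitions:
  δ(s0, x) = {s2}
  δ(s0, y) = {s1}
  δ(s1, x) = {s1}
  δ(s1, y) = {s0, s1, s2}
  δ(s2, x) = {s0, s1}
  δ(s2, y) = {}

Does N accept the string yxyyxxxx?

accepted

Start: {s0}
read y: {s1}
read x: {s1}
read y: {s0, s1, s2}
read y: {s0, s1, s2}
read x: {s0, s1, s2}
read x: {s0, s1, s2}
read x: {s0, s1, s2}
read x: {s0, s1, s2}
Reachable ∩ accepting = {s0, s2} — nonempty.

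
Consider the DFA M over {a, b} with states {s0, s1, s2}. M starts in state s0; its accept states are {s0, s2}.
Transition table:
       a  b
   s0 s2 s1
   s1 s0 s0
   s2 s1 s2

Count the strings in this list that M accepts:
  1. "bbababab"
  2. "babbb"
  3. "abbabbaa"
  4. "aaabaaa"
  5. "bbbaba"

3

"bbababab": accepted
"babbb": rejected
"abbabbaa": accepted
"aaabaaa": rejected
"bbbaba": accepted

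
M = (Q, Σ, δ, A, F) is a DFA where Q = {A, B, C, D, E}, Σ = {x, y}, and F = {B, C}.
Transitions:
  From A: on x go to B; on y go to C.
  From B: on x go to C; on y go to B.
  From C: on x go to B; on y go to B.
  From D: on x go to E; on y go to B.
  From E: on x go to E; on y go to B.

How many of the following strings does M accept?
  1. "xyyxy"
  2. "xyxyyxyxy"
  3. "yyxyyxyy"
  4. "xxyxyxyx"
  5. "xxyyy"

"xyyxy": accepted
"xyxyyxyxy": accepted
"yyxyyxyy": accepted
"xxyxyxyx": accepted
"xxyyy": accepted

5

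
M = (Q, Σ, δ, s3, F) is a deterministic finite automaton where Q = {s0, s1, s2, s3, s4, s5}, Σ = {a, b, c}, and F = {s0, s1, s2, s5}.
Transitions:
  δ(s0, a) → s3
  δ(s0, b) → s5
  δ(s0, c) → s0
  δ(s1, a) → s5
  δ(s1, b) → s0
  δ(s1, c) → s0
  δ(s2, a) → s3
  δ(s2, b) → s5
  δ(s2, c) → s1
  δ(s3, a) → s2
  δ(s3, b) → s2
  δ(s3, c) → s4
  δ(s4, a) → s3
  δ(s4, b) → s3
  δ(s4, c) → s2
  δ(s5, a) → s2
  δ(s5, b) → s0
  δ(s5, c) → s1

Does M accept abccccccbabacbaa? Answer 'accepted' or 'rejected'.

accepted

s3 --a--> s2
s2 --b--> s5
s5 --c--> s1
s1 --c--> s0
s0 --c--> s0
s0 --c--> s0
s0 --c--> s0
s0 --c--> s0
s0 --b--> s5
s5 --a--> s2
s2 --b--> s5
s5 --a--> s2
s2 --c--> s1
s1 --b--> s0
s0 --a--> s3
s3 --a--> s2
End in state s2, which is an accepting state.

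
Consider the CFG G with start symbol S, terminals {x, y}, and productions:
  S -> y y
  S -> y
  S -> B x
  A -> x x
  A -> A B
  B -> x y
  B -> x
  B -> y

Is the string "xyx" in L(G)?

yes

S ⇒ Bx ⇒ xyx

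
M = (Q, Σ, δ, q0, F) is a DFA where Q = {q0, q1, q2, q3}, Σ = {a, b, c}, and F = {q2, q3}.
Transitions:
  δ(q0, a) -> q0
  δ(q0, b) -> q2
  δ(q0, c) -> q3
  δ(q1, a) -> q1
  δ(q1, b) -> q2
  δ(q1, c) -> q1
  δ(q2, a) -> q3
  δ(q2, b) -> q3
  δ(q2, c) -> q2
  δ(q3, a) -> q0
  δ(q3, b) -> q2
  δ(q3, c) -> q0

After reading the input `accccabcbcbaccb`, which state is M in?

q0 --a--> q0
q0 --c--> q3
q3 --c--> q0
q0 --c--> q3
q3 --c--> q0
q0 --a--> q0
q0 --b--> q2
q2 --c--> q2
q2 --b--> q3
q3 --c--> q0
q0 --b--> q2
q2 --a--> q3
q3 --c--> q0
q0 --c--> q3
q3 --b--> q2

q2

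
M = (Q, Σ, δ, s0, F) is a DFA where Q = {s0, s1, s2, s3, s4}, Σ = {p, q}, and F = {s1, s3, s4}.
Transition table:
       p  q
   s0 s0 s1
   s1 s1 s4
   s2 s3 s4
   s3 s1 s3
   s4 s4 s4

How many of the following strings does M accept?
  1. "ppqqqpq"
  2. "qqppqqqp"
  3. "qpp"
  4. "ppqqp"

"ppqqqpq": accepted
"qqppqqqp": accepted
"qpp": accepted
"ppqqp": accepted

4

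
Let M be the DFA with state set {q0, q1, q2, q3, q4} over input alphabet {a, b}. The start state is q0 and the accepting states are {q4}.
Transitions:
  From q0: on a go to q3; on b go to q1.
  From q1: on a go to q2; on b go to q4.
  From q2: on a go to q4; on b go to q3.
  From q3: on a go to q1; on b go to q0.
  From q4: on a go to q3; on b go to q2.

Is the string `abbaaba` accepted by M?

accepted

q0 --a--> q3
q3 --b--> q0
q0 --b--> q1
q1 --a--> q2
q2 --a--> q4
q4 --b--> q2
q2 --a--> q4
End in state q4, which is an accepting state.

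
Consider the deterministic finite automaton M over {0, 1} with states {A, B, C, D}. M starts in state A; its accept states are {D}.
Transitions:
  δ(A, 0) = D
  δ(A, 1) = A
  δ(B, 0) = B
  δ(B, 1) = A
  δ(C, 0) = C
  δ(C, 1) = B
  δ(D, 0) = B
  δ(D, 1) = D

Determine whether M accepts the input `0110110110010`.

accepted

A --0--> D
D --1--> D
D --1--> D
D --0--> B
B --1--> A
A --1--> A
A --0--> D
D --1--> D
D --1--> D
D --0--> B
B --0--> B
B --1--> A
A --0--> D
End in state D, which is an accepting state.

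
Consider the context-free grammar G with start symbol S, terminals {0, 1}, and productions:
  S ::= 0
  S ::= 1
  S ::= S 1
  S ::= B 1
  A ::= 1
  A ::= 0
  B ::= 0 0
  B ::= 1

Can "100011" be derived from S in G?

no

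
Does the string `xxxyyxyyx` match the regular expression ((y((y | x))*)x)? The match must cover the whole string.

No split of xxxyyxyyx into u·v has (y((y|x))*) matching u and x matching v.

no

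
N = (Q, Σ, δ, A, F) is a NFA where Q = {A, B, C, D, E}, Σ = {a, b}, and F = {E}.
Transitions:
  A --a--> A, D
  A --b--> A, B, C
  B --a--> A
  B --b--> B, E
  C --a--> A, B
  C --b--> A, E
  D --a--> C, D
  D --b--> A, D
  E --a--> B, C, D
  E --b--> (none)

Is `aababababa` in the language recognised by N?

rejected

Start: {A}
read a: {A, D}
read a: {A, C, D}
read b: {A, B, C, D, E}
read a: {A, B, C, D}
read b: {A, B, C, D, E}
read a: {A, B, C, D}
read b: {A, B, C, D, E}
read a: {A, B, C, D}
read b: {A, B, C, D, E}
read a: {A, B, C, D}
Reachable ∩ accepting = {} — empty.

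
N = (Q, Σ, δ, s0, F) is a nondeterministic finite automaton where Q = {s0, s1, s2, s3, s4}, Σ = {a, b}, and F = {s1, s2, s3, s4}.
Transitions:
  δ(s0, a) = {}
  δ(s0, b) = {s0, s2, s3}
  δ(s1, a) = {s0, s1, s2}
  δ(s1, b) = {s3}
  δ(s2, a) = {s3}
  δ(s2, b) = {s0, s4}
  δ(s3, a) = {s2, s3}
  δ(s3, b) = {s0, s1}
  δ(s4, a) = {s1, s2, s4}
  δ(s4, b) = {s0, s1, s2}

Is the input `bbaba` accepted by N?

Start: {s0}
read b: {s0, s2, s3}
read b: {s0, s1, s2, s3, s4}
read a: {s0, s1, s2, s3, s4}
read b: {s0, s1, s2, s3, s4}
read a: {s0, s1, s2, s3, s4}
Reachable ∩ accepting = {s1, s2, s3, s4} — nonempty.

accepted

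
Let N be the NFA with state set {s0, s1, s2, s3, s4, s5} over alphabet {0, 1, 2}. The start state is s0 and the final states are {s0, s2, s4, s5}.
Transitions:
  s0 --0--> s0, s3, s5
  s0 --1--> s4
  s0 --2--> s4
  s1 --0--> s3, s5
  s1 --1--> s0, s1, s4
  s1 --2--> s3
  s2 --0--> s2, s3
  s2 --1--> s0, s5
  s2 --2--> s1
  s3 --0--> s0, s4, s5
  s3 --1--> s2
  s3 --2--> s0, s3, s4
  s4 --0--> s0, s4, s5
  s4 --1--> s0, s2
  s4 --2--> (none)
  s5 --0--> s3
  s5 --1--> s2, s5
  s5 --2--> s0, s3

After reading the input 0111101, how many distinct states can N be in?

Start: {s0}
read 0: {s0, s3, s5}
read 1: {s2, s4, s5}
read 1: {s0, s2, s5}
read 1: {s0, s2, s4, s5}
read 1: {s0, s2, s4, s5}
read 0: {s0, s2, s3, s4, s5}
read 1: {s0, s2, s4, s5}
Final reachable set {s0, s2, s4, s5} has 4 states.

4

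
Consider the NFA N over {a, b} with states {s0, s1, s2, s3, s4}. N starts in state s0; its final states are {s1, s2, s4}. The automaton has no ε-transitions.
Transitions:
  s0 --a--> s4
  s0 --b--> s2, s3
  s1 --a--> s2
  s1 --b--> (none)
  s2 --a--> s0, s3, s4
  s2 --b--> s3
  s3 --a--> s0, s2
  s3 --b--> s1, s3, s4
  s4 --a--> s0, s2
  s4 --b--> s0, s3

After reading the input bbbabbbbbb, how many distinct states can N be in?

5

Start: {s0}
read b: {s2, s3}
read b: {s1, s3, s4}
read b: {s0, s1, s3, s4}
read a: {s0, s2, s4}
read b: {s0, s2, s3}
read b: {s1, s2, s3, s4}
read b: {s0, s1, s3, s4}
read b: {s0, s1, s2, s3, s4}
read b: {s0, s1, s2, s3, s4}
read b: {s0, s1, s2, s3, s4}
Final reachable set {s0, s1, s2, s3, s4} has 5 states.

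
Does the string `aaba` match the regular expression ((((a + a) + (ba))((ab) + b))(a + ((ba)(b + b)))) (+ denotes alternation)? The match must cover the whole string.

Split as aab·a: (((a+a)+(ba))((ab)+b)) matches aab and (a+((ba)(b+b))) matches a.

yes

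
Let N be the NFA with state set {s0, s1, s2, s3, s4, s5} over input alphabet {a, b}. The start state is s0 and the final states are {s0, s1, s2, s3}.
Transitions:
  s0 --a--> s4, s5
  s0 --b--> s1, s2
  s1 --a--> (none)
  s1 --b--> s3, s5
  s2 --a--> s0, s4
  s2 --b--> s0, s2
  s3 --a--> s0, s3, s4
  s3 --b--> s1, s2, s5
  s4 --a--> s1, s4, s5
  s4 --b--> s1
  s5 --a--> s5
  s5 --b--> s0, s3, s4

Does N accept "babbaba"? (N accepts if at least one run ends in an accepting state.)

Start: {s0}
read b: {s1, s2}
read a: {s0, s4}
read b: {s1, s2}
read b: {s0, s2, s3, s5}
read a: {s0, s3, s4, s5}
read b: {s0, s1, s2, s3, s4, s5}
read a: {s0, s1, s3, s4, s5}
Reachable ∩ accepting = {s0, s1, s3} — nonempty.

accepted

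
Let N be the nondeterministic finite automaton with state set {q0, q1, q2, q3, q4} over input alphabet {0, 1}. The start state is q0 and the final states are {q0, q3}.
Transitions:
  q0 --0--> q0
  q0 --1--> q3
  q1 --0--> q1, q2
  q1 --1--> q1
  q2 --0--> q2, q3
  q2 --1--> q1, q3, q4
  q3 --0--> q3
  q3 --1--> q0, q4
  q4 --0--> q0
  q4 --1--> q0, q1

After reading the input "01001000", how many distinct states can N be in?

Start: {q0}
read 0: {q0}
read 1: {q3}
read 0: {q3}
read 0: {q3}
read 1: {q0, q4}
read 0: {q0}
read 0: {q0}
read 0: {q0}
Final reachable set {q0} has 1 state.

1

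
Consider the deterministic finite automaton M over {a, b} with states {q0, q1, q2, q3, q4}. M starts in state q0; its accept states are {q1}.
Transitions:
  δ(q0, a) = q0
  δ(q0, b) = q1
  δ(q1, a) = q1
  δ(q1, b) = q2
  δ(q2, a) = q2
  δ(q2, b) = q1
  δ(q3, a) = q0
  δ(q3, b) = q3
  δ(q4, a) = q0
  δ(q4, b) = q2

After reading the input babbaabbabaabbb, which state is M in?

q1

q0 --b--> q1
q1 --a--> q1
q1 --b--> q2
q2 --b--> q1
q1 --a--> q1
q1 --a--> q1
q1 --b--> q2
q2 --b--> q1
q1 --a--> q1
q1 --b--> q2
q2 --a--> q2
q2 --a--> q2
q2 --b--> q1
q1 --b--> q2
q2 --b--> q1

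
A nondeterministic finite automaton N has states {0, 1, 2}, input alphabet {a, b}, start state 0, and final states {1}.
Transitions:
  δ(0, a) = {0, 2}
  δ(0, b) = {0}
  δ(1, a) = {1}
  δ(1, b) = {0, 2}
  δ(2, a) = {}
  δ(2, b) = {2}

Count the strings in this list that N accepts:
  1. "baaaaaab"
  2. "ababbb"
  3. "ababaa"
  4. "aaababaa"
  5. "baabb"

"baaaaaab": rejected
"ababbb": rejected
"ababaa": rejected
"aaababaa": rejected
"baabb": rejected

0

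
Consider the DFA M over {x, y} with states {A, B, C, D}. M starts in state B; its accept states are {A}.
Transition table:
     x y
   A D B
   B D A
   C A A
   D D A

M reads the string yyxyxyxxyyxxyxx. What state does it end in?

D

B --y--> A
A --y--> B
B --x--> D
D --y--> A
A --x--> D
D --y--> A
A --x--> D
D --x--> D
D --y--> A
A --y--> B
B --x--> D
D --x--> D
D --y--> A
A --x--> D
D --x--> D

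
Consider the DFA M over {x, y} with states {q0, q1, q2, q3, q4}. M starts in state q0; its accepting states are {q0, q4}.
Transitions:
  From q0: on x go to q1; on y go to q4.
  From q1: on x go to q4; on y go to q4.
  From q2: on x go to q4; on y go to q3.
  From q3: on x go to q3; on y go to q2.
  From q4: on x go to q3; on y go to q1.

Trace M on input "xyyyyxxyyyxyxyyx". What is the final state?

q3

q0 --x--> q1
q1 --y--> q4
q4 --y--> q1
q1 --y--> q4
q4 --y--> q1
q1 --x--> q4
q4 --x--> q3
q3 --y--> q2
q2 --y--> q3
q3 --y--> q2
q2 --x--> q4
q4 --y--> q1
q1 --x--> q4
q4 --y--> q1
q1 --y--> q4
q4 --x--> q3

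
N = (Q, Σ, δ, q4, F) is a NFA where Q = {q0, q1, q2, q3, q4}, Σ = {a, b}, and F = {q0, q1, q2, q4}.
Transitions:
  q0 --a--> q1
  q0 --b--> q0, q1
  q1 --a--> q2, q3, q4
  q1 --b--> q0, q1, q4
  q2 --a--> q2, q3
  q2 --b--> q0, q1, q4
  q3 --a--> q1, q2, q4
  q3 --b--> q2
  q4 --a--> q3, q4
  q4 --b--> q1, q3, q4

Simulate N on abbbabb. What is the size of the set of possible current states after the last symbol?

5

Start: {q4}
read a: {q3, q4}
read b: {q1, q2, q3, q4}
read b: {q0, q1, q2, q3, q4}
read b: {q0, q1, q2, q3, q4}
read a: {q1, q2, q3, q4}
read b: {q0, q1, q2, q3, q4}
read b: {q0, q1, q2, q3, q4}
Final reachable set {q0, q1, q2, q3, q4} has 5 states.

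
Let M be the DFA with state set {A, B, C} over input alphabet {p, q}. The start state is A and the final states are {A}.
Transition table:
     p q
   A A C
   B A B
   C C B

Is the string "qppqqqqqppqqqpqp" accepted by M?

A --q--> C
C --p--> C
C --p--> C
C --q--> B
B --q--> B
B --q--> B
B --q--> B
B --q--> B
B --p--> A
A --p--> A
A --q--> C
C --q--> B
B --q--> B
B --p--> A
A --q--> C
C --p--> C
End in state C, which is not an accepting state.

rejected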